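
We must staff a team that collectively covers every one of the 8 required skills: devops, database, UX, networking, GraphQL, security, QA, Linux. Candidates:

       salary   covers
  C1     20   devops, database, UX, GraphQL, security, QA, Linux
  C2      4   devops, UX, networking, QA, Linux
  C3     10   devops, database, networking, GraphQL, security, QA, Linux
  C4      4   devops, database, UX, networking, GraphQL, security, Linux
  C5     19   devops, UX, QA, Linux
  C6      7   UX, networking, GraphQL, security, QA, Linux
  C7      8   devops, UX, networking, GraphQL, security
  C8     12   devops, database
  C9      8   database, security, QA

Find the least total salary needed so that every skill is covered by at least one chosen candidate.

C2, C4 cover every skill at salary 4 + 4 = 8.
Any cover uses at least 2 candidates; among all covering selections none totals below 8.

8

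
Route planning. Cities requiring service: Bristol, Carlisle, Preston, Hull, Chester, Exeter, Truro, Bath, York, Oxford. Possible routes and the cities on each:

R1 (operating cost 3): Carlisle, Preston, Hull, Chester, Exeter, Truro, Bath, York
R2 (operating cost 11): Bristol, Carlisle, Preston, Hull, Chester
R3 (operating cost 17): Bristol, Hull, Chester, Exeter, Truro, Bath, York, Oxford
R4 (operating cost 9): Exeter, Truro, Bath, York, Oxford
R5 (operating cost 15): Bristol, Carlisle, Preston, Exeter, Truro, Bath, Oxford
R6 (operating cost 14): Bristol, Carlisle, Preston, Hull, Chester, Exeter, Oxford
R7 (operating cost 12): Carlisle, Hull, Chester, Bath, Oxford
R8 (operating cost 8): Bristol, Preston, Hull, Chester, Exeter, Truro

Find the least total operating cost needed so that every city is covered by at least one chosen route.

17

R1, R6 cover every city at operating cost 3 + 14 = 17.
Any cover uses at least 2 routes; among all covering selections none totals below 17.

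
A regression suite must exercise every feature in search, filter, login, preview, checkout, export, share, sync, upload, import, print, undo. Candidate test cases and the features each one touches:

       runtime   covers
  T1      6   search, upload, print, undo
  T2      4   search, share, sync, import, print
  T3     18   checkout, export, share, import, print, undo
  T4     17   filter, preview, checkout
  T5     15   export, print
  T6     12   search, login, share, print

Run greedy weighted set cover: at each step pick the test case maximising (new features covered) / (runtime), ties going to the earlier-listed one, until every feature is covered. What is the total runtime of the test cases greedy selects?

Pick 1: T2 adds 5 new (search, share, sync, import, print) at runtime 4 (ratio 5/4).
Pick 2: T1 adds 2 new (upload, undo) at runtime 6 (ratio 2/6).
Pick 3: T4 adds 3 new (filter, preview, checkout) at runtime 17 (ratio 3/17).
Pick 4: T6 adds 1 new (login) at runtime 12 (ratio 1/12).
Pick 5: T5 adds 1 new (export) at runtime 15 (ratio 1/15).
Greedy total runtime: 4 + 6 + 17 + 12 + 15 = 54.

54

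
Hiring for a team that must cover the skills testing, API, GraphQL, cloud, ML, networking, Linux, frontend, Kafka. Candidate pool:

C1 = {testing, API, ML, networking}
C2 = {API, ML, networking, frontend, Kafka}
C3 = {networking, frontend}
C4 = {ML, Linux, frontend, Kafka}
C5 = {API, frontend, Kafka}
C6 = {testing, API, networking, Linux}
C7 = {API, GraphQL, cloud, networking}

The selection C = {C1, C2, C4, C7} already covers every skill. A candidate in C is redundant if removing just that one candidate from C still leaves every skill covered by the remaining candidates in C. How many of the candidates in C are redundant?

Drop C1: testing uncovered — not redundant.
Drop C2: the rest still cover every skill — redundant.
Drop C4: Linux uncovered — not redundant.
Drop C7: GraphQL, cloud uncovered — not redundant.
1 redundant: C2.

1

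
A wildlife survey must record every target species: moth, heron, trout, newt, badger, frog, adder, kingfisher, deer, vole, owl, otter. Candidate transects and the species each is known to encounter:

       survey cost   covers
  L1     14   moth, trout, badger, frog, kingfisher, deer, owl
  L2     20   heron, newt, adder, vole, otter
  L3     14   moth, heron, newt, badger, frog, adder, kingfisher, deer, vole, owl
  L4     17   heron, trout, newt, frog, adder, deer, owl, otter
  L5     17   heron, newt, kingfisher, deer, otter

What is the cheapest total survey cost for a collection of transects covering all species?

31

L3, L4 cover every species at survey cost 14 + 17 = 31.
Any cover uses at least 2 transects; among all covering selections none totals below 31.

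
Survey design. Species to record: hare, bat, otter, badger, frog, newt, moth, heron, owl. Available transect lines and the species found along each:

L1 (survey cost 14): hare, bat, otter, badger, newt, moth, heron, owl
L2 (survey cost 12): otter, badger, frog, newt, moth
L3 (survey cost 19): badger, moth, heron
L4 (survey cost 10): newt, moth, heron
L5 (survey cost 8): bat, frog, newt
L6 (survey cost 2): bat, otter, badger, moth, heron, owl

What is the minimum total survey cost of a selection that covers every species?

22

L1, L5 cover every species at survey cost 14 + 8 = 22.
Any cover uses at least 2 transects; among all covering selections none totals below 22.
Greedy by coverage-per-survey cost would pick L6, L5, L1 for 24 — worse than the optimum 22.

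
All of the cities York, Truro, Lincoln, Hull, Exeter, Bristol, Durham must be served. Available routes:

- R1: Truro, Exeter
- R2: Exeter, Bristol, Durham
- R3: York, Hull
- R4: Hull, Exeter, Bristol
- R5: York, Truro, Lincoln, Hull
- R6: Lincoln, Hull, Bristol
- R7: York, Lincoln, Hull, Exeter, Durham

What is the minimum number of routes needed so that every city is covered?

R2, R5 together cover {York, Truro, Lincoln, Hull, Exeter, Bristol, Durham} — every city.
No single route contains all 7 cities, so 2 is optimal.

2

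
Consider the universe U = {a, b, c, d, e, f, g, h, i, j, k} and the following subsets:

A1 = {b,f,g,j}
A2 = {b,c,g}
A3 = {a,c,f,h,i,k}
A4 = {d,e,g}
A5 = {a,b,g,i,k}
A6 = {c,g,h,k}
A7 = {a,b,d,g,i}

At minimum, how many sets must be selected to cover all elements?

3

A1, A3, A4 together cover {a, b, c, d, e, f, g, h, i, j, k} — every element.
No 2 of the 7 sets cover everything (all 21 pairs fall short), so 3 is minimum.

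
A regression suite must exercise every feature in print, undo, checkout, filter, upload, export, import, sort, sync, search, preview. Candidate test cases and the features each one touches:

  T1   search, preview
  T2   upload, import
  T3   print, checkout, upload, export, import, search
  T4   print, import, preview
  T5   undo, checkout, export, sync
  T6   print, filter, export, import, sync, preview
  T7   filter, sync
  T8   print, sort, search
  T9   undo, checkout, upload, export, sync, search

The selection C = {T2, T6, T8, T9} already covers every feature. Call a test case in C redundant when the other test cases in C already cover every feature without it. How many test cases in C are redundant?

1

Drop T2: the rest still cover every feature — redundant.
Drop T6: filter, preview uncovered — not redundant.
Drop T8: sort uncovered — not redundant.
Drop T9: undo, checkout uncovered — not redundant.
1 redundant: T2.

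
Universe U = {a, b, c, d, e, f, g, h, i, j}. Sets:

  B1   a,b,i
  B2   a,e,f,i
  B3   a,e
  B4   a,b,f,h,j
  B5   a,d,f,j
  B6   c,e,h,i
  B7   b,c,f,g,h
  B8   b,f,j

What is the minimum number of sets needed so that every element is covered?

B2, B5, B7 together cover {a, b, c, d, e, f, g, h, i, j} — every element.
No 2 of the 8 sets cover everything (all 28 pairs fall short), so 3 is minimum.
Greedy (largest uncovered first) would take B4, B6, B5, B7 — 4 sets — but 3 suffice.

3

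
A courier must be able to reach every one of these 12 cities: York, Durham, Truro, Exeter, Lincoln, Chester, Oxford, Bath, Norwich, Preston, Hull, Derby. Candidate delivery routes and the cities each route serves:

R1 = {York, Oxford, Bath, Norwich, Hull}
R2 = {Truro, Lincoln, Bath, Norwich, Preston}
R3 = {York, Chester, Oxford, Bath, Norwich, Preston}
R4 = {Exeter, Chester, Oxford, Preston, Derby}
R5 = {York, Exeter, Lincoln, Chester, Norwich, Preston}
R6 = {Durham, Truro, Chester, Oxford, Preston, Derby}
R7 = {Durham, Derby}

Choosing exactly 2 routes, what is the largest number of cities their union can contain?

Choosing R1, R6 covers {York, Durham, Truro, Chester, Oxford, Bath, Norwich, Preston, Hull, Derby} — 10 cities.
No choice of 2 routes does better; here Exeter, Lincoln are left uncovered.

10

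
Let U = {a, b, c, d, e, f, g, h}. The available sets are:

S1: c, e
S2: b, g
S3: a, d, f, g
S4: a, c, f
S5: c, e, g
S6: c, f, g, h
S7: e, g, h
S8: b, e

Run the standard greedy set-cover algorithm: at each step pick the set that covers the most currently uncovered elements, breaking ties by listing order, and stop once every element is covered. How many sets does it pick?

Pick 1: S3 covers 4 new elements (a, d, f, g).
Pick 2: S1 covers 2 new elements (c, e).
Pick 3: S2 covers 1 new elements (b).
Pick 4: S6 covers 1 new elements (h).
Greedy uses 4 sets. (The true minimum is 3.)

4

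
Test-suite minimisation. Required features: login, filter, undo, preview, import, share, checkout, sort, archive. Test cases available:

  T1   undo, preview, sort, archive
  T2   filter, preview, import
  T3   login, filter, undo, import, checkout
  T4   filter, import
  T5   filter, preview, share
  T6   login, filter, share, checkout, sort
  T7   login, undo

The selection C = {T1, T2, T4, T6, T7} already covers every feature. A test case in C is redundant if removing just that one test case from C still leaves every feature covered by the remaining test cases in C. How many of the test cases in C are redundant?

3

Drop T1: archive uncovered — not redundant.
Drop T2: the rest still cover every feature — redundant.
Drop T4: the rest still cover every feature — redundant.
Drop T6: share, checkout uncovered — not redundant.
Drop T7: the rest still cover every feature — redundant.
3 redundant: T2, T4, T7.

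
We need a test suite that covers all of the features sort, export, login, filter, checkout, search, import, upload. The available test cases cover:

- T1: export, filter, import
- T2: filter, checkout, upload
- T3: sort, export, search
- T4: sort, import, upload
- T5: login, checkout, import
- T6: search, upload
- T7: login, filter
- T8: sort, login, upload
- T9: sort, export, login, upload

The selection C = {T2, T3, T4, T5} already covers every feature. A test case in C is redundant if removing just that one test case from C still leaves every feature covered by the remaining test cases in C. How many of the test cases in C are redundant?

Drop T2: filter uncovered — not redundant.
Drop T3: export, search uncovered — not redundant.
Drop T4: the rest still cover every feature — redundant.
Drop T5: login uncovered — not redundant.
1 redundant: T4.

1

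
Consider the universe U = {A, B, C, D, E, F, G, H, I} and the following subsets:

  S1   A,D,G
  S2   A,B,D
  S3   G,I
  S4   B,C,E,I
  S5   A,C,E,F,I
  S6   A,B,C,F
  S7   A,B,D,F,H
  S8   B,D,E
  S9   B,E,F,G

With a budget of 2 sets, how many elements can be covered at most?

Choosing S4, S7 covers {A, B, C, D, E, F, H, I} — 8 elements.
No choice of 2 sets does better; here G is left uncovered.

8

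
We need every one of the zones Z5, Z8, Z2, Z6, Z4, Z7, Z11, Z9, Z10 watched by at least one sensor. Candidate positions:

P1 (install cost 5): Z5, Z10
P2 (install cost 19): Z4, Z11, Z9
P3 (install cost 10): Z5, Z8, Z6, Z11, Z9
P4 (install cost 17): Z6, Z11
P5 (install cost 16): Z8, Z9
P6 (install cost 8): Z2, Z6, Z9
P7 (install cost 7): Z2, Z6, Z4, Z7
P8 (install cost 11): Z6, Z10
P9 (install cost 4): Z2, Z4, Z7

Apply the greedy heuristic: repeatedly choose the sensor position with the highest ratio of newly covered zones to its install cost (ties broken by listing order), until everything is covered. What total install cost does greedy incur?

Pick 1: P9 adds 3 new (Z2, Z4, Z7) at install cost 4 (ratio 3/4).
Pick 2: P3 adds 5 new (Z5, Z8, Z6, Z11, Z9) at install cost 10 (ratio 5/10).
Pick 3: P1 adds 1 new (Z10) at install cost 5 (ratio 1/5).
Greedy total install cost: 4 + 10 + 5 = 19.

19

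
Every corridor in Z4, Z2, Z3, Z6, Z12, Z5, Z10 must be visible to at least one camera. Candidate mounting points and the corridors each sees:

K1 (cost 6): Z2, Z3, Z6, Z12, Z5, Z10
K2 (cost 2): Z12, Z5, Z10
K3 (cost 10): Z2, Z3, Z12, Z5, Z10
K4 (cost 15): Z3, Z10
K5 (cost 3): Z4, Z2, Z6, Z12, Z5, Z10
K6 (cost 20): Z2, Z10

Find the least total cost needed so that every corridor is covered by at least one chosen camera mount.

K1, K5 cover every corridor at cost 6 + 3 = 9.
Any cover uses at least 2 camera mounts; among all covering selections none totals below 9.

9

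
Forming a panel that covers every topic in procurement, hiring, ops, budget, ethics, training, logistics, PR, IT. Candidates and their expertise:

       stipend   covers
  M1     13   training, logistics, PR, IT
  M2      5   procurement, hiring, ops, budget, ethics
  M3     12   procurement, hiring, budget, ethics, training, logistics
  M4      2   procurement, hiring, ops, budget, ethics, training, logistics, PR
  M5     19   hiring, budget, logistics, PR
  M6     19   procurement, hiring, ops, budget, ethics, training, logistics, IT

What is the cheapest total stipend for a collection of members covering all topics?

15

M1, M4 cover every topic at stipend 13 + 2 = 15.
Any cover uses at least 2 members; among all covering selections none totals below 15.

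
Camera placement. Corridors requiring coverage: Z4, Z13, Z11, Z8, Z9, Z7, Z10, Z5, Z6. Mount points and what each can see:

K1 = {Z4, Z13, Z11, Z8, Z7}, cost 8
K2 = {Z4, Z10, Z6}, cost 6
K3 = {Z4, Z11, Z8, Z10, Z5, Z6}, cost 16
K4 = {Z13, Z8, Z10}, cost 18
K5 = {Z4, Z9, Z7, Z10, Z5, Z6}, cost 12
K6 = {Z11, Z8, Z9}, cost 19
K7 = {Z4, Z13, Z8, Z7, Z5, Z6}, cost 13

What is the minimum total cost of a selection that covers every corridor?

K1, K5 cover every corridor at cost 8 + 12 = 20.
Any cover uses at least 2 camera mounts; among all covering selections none totals below 20.
Greedy by coverage-per-cost would pick K1, K2, K5 for 26 — worse than the optimum 20.

20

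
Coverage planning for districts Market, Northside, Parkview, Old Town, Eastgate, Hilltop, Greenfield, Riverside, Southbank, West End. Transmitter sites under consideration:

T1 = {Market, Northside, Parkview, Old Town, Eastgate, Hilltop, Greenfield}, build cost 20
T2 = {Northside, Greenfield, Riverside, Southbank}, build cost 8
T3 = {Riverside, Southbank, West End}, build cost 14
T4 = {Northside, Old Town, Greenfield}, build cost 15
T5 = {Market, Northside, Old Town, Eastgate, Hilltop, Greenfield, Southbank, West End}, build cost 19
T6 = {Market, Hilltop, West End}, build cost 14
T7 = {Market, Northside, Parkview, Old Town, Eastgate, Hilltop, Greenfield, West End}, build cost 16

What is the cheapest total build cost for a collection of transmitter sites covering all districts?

24

T2, T7 cover every district at build cost 8 + 16 = 24.
Any cover uses at least 2 transmitter sites; among all covering selections none totals below 24.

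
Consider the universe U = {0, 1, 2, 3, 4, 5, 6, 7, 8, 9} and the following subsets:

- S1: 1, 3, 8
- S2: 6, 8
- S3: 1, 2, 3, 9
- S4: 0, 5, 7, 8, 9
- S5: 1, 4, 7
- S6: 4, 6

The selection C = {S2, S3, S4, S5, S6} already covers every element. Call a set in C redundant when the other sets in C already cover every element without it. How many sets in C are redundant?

Drop S2: the rest still cover every element — redundant.
Drop S3: 2, 3 uncovered — not redundant.
Drop S4: 0, 5 uncovered — not redundant.
Drop S5: the rest still cover every element — redundant.
Drop S6: the rest still cover every element — redundant.
3 redundant: S2, S5, S6.

3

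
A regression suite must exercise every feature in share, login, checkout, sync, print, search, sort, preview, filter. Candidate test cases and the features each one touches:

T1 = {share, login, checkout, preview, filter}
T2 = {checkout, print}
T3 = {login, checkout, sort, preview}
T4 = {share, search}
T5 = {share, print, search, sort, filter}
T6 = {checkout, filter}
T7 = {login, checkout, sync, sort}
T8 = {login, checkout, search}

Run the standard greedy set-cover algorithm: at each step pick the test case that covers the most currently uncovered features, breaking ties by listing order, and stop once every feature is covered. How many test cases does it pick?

Pick 1: T1 covers 5 new features (share, login, checkout, preview, filter).
Pick 2: T5 covers 3 new features (print, search, sort).
Pick 3: T7 covers 1 new features (sync).
Greedy uses 3 test cases.

3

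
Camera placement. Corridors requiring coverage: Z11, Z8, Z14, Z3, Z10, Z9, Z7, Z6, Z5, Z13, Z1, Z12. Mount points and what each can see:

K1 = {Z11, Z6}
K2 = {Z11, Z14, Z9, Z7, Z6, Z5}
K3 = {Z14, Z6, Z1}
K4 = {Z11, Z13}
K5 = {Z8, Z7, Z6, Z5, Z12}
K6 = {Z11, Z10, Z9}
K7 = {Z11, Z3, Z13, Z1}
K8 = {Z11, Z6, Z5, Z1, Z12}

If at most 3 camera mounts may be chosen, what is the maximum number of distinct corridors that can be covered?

11

Choosing K2, K5, K7 covers {Z11, Z8, Z14, Z3, Z9, Z7, Z6, Z5, Z13, Z1, Z12} — 11 corridors.
No choice of 3 camera mounts does better; here Z10 is left uncovered.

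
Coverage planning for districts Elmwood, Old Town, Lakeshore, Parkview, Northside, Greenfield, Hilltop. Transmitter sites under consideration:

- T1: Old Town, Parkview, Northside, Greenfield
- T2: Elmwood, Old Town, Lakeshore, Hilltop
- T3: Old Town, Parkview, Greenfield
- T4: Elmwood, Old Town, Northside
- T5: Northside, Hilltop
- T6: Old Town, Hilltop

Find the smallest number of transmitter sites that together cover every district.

T1, T2 together cover {Elmwood, Old Town, Lakeshore, Parkview, Northside, Greenfield, Hilltop} — every district.
No single transmitter site contains all 7 districts, so 2 is optimal.

2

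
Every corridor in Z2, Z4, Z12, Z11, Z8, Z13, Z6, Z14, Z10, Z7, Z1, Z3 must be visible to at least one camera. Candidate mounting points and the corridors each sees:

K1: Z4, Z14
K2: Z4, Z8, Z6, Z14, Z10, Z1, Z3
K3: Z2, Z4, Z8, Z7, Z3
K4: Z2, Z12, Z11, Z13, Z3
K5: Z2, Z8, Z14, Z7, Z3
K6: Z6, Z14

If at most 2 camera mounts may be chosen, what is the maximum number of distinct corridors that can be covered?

11

Choosing K2, K4 covers {Z2, Z4, Z12, Z11, Z8, Z13, Z6, Z14, Z10, Z1, Z3} — 11 corridors.
No choice of 2 camera mounts does better; here Z7 is left uncovered.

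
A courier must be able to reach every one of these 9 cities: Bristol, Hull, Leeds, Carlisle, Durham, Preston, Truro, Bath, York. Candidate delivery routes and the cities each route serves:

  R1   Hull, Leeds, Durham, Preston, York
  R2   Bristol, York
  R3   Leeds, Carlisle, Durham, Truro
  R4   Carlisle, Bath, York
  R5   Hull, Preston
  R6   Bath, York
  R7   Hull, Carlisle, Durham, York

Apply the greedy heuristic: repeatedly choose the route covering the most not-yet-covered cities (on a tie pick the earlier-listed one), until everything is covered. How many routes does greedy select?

4

Pick 1: R1 covers 5 new cities (Hull, Leeds, Durham, Preston, York).
Pick 2: R3 covers 2 new cities (Carlisle, Truro).
Pick 3: R2 covers 1 new cities (Bristol).
Pick 4: R4 covers 1 new cities (Bath).
Greedy uses 4 routes.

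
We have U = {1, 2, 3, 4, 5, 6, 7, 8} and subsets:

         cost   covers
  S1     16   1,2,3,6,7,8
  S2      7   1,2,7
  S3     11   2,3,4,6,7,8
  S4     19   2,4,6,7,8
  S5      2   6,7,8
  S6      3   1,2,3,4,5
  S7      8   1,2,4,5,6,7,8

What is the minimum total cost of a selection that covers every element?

5

S5, S6 cover every element at cost 2 + 3 = 5.
Any cover uses at least 2 sets; among all covering selections none totals below 5.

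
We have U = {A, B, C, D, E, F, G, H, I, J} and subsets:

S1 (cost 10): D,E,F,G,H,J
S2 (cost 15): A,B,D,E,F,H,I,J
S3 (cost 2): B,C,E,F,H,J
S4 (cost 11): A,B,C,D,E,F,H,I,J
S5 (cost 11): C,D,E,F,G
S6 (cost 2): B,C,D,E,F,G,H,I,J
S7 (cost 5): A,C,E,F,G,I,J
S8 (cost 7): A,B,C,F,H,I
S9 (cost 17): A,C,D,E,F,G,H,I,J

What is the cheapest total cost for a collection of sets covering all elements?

S6, S7 cover every element at cost 2 + 5 = 7.
Any cover uses at least 2 sets; among all covering selections none totals below 7.

7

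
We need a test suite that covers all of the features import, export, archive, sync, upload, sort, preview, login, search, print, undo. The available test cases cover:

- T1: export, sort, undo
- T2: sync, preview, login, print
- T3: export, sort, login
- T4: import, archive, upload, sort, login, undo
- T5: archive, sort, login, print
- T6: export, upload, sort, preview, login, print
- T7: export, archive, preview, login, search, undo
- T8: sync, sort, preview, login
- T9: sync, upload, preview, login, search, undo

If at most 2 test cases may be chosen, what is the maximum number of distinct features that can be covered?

Choosing T2, T4 covers {import, archive, sync, upload, sort, preview, login, print, undo} — 9 features.
No choice of 2 test cases does better; here export, search are left uncovered.

9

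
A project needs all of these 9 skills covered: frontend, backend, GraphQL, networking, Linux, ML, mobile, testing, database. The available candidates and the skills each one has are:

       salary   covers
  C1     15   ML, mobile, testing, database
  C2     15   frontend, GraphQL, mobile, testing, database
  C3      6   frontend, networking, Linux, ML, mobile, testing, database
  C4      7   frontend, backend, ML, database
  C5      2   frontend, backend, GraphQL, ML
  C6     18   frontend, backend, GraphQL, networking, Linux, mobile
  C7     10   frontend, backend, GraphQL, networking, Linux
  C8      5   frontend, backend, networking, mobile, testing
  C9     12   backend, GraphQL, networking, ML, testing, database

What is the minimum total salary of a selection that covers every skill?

C3, C5 cover every skill at salary 6 + 2 = 8.
Any cover uses at least 2 candidates; among all covering selections none totals below 8.

8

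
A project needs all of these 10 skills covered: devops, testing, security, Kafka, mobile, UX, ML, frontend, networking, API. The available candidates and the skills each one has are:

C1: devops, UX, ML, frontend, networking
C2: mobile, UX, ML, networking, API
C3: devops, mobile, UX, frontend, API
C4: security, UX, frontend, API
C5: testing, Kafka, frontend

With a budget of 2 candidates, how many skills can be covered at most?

8

Choosing C2, C5 covers {testing, Kafka, mobile, UX, ML, frontend, networking, API} — 8 skills.
No choice of 2 candidates does better; here devops, security are left uncovered.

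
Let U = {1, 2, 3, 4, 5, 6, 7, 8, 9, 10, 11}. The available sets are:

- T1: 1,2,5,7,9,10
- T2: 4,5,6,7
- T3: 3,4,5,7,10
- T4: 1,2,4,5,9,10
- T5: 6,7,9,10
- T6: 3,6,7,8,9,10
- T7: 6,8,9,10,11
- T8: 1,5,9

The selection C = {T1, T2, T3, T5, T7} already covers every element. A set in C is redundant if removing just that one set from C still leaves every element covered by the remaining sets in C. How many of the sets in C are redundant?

Drop T1: 1, 2 uncovered — not redundant.
Drop T2: the rest still cover every element — redundant.
Drop T3: 3 uncovered — not redundant.
Drop T5: the rest still cover every element — redundant.
Drop T7: 8, 11 uncovered — not redundant.
2 redundant: T2, T5.

2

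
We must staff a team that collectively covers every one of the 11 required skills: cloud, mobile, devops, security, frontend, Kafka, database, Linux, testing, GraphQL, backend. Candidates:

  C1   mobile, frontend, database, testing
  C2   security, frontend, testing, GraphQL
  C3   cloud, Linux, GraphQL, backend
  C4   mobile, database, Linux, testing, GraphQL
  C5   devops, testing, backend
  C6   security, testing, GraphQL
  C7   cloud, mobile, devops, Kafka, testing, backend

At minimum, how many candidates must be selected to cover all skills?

3

C2, C4, C7 together cover {cloud, mobile, devops, security, frontend, Kafka, database, Linux, testing, GraphQL, backend} — every skill.
No 2 of the 7 candidates cover everything (all 21 pairs fall short), so 3 is minimum.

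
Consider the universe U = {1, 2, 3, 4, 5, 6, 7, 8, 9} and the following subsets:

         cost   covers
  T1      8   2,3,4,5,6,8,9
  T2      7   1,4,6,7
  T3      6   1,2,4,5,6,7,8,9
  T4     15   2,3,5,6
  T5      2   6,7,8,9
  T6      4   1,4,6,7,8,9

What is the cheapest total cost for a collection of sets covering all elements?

T1, T6 cover every element at cost 8 + 4 = 12.
Any cover uses at least 2 sets; among all covering selections none totals below 12.
Greedy by coverage-per-cost would pick T5, T3, T1 for 16 — worse than the optimum 12.

12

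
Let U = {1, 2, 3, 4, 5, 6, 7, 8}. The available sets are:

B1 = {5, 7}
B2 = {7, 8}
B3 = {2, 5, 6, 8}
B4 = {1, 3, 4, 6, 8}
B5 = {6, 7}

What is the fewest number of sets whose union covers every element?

3

B1, B3, B4 together cover {1, 2, 3, 4, 5, 6, 7, 8} — every element.
No 2 of the 5 sets cover everything (all 10 pairs fall short), so 3 is minimum.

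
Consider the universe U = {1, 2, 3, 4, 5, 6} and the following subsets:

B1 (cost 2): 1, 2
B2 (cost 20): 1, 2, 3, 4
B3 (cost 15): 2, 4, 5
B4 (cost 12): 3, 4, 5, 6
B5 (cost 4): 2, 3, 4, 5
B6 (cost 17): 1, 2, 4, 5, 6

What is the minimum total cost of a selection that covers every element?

14

B1, B4 cover every element at cost 2 + 12 = 14.
Any cover uses at least 2 sets; among all covering selections none totals below 14.
Greedy by coverage-per-cost would pick B1, B5, B4 for 18 — worse than the optimum 14.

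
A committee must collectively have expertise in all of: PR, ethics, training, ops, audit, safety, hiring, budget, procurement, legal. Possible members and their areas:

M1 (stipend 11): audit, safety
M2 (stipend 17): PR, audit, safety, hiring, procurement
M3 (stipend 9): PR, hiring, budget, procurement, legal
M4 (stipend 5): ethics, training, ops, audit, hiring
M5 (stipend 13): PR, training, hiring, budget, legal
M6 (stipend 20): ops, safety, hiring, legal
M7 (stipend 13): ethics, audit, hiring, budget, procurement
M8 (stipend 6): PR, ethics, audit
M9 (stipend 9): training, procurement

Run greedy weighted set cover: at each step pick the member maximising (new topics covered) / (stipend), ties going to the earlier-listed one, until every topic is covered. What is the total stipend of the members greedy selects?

Pick 1: M4 adds 5 new (ethics, training, ops, audit, hiring) at stipend 5 (ratio 5/5).
Pick 2: M3 adds 4 new (PR, budget, procurement, legal) at stipend 9 (ratio 4/9).
Pick 3: M1 adds 1 new (safety) at stipend 11 (ratio 1/11).
Greedy total stipend: 5 + 9 + 11 = 25.

25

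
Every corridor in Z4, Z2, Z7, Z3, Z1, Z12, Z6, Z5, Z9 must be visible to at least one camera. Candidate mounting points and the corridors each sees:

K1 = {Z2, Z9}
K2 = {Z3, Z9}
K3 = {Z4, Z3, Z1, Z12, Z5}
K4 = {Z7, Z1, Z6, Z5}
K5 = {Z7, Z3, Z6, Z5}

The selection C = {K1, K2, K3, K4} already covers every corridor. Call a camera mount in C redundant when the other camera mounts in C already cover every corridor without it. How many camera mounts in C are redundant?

1

Drop K1: Z2 uncovered — not redundant.
Drop K2: the rest still cover every corridor — redundant.
Drop K3: Z4, Z12 uncovered — not redundant.
Drop K4: Z7, Z6 uncovered — not redundant.
1 redundant: K2.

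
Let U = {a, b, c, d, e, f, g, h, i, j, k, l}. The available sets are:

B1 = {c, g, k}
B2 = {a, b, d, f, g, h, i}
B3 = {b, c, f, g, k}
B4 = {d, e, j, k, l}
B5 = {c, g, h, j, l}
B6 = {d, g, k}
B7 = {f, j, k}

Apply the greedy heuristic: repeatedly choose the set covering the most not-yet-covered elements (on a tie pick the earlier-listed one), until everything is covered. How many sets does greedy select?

3

Pick 1: B2 covers 7 new elements (a, b, d, f, g, h, i).
Pick 2: B4 covers 4 new elements (e, j, k, l).
Pick 3: B1 covers 1 new elements (c).
Greedy uses 3 sets.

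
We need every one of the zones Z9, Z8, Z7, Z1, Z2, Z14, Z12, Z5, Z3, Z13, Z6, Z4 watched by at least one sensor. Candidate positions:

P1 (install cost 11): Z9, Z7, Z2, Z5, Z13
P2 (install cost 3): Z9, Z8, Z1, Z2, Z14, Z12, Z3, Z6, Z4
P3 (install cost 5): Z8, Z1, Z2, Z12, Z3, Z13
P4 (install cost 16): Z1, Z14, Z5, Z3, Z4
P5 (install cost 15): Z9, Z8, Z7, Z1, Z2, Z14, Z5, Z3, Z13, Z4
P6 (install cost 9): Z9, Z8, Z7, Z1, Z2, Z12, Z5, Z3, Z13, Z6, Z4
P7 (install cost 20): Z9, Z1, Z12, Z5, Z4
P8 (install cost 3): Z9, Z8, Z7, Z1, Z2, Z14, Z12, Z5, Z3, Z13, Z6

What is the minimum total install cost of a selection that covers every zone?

6

P2, P8 cover every zone at install cost 3 + 3 = 6.
Any cover uses at least 2 sensor positions; among all covering selections none totals below 6.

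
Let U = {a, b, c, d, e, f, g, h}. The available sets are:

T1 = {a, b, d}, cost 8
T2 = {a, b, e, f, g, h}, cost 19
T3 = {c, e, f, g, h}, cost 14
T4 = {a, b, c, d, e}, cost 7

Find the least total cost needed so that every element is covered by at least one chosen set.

21

T3, T4 cover every element at cost 14 + 7 = 21.
Any cover uses at least 2 sets; among all covering selections none totals below 21.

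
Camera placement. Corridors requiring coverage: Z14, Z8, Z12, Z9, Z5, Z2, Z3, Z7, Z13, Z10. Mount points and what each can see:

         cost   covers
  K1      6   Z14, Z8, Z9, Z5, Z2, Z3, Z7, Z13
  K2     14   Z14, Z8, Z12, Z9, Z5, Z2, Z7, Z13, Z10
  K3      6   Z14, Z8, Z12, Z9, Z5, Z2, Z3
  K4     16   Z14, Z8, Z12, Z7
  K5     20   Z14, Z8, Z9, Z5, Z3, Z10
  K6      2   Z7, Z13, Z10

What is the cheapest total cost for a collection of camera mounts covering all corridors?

8

K3, K6 cover every corridor at cost 6 + 2 = 8.
Any cover uses at least 2 camera mounts; among all covering selections none totals below 8.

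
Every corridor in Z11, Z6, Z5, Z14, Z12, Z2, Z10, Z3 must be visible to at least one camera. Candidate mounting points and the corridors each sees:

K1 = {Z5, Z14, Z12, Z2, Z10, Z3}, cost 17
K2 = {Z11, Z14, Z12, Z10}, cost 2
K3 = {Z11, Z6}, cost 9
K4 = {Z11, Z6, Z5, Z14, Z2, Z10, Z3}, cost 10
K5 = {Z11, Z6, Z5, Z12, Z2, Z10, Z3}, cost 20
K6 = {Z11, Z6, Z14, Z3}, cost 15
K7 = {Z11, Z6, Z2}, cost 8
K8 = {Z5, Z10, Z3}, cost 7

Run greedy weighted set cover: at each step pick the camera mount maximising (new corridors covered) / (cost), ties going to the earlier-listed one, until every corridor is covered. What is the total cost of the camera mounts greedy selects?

12

Pick 1: K2 adds 4 new (Z11, Z14, Z12, Z10) at cost 2 (ratio 4/2).
Pick 2: K4 adds 4 new (Z6, Z5, Z2, Z3) at cost 10 (ratio 4/10).
Greedy total cost: 2 + 10 = 12.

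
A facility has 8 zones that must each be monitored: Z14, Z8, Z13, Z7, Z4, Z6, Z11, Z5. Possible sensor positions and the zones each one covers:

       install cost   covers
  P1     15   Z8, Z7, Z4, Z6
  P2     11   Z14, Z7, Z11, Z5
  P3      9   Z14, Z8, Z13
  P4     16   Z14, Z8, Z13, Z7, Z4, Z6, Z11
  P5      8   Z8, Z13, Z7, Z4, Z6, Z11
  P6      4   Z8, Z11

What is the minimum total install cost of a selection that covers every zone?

P2, P5 cover every zone at install cost 11 + 8 = 19.
Any cover uses at least 2 sensor positions; among all covering selections none totals below 19.

19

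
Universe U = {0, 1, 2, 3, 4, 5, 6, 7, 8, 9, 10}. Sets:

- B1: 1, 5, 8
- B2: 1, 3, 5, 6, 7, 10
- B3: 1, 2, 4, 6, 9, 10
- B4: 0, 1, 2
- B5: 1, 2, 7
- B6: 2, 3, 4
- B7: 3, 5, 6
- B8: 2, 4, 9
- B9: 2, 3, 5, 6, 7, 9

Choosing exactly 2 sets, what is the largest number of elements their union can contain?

Choosing B2, B3 covers {1, 2, 3, 4, 5, 6, 7, 9, 10} — 9 elements.
No choice of 2 sets does better; here 0, 8 are left uncovered.

9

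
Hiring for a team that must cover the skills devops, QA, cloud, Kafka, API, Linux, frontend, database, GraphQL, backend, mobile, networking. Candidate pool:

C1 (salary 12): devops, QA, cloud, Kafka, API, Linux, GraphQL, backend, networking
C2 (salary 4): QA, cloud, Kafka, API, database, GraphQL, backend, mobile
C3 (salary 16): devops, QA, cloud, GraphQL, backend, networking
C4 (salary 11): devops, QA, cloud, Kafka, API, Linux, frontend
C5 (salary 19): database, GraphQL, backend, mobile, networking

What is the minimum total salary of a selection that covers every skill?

27

C1, C2, C4 cover every skill at salary 12 + 4 + 11 = 27.
Any cover uses at least 2 candidates; among all covering selections none totals below 27.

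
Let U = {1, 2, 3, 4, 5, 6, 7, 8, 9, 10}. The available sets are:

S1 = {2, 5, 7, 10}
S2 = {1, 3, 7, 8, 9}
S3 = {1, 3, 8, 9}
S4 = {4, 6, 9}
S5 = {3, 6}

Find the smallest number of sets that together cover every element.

3

S1, S2, S4 together cover {1, 2, 3, 4, 5, 6, 7, 8, 9, 10} — every element.
No 2 of the 5 sets cover everything (all 10 pairs fall short), so 3 is minimum.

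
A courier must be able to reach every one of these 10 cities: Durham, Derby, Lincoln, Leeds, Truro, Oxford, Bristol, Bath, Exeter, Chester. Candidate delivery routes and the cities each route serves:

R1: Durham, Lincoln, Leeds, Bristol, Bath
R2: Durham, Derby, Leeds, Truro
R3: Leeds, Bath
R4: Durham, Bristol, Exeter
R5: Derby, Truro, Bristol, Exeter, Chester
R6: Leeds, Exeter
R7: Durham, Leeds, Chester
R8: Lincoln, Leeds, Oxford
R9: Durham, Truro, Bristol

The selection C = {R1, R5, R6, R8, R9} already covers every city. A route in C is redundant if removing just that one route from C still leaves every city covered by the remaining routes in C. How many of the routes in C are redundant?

Drop R1: Bath uncovered — not redundant.
Drop R5: Derby, Chester uncovered — not redundant.
Drop R6: the rest still cover every city — redundant.
Drop R8: Oxford uncovered — not redundant.
Drop R9: the rest still cover every city — redundant.
2 redundant: R6, R9.

2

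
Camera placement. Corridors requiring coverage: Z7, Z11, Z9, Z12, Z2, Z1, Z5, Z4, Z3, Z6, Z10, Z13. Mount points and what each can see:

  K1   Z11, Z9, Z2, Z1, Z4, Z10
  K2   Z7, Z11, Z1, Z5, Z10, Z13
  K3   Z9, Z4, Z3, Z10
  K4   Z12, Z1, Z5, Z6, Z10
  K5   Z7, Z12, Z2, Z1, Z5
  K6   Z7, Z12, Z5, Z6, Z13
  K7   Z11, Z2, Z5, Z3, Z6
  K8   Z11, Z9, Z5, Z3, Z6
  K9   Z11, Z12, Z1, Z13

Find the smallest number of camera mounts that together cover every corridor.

3

K1, K3, K6 together cover {Z7, Z11, Z9, Z12, Z2, Z1, Z5, Z4, Z3, Z6, Z10, Z13} — every corridor.
No 2 of the 9 camera mounts cover everything (all 36 pairs fall short), so 3 is minimum.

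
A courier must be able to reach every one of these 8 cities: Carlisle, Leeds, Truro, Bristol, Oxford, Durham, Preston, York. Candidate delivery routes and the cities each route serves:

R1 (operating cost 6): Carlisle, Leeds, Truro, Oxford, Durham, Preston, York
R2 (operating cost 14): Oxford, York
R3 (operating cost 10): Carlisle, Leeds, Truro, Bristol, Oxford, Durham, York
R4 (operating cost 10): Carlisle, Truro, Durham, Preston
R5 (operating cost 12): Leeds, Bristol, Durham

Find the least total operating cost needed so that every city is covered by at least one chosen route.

R1, R3 cover every city at operating cost 6 + 10 = 16.
Any cover uses at least 2 routes; among all covering selections none totals below 16.

16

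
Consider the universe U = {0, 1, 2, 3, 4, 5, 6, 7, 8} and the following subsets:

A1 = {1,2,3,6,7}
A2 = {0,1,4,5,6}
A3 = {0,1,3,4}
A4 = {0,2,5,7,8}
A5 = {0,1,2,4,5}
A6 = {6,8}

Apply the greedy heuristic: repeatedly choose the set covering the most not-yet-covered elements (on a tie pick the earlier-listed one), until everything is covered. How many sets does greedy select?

Pick 1: A1 covers 5 new elements (1, 2, 3, 6, 7).
Pick 2: A2 covers 3 new elements (0, 4, 5).
Pick 3: A4 covers 1 new elements (8).
Greedy uses 3 sets.

3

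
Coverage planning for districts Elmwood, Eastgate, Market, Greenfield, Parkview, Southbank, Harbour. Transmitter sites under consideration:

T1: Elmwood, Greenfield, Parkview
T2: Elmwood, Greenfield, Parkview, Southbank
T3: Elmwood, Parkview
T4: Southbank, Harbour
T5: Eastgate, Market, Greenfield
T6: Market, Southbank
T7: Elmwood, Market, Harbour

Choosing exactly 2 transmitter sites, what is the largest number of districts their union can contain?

Choosing T2, T5 covers {Elmwood, Eastgate, Market, Greenfield, Parkview, Southbank} — 6 districts.
No choice of 2 transmitter sites does better; here Harbour is left uncovered.

6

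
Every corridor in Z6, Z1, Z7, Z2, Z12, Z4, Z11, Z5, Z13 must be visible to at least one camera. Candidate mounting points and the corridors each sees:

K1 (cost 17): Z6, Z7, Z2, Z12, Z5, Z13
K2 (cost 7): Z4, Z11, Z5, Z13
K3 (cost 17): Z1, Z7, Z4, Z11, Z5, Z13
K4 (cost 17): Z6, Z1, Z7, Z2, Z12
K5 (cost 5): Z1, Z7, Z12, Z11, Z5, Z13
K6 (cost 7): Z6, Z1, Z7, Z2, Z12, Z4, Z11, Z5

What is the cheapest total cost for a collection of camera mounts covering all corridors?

12

K5, K6 cover every corridor at cost 5 + 7 = 12.
Any cover uses at least 2 camera mounts; among all covering selections none totals below 12.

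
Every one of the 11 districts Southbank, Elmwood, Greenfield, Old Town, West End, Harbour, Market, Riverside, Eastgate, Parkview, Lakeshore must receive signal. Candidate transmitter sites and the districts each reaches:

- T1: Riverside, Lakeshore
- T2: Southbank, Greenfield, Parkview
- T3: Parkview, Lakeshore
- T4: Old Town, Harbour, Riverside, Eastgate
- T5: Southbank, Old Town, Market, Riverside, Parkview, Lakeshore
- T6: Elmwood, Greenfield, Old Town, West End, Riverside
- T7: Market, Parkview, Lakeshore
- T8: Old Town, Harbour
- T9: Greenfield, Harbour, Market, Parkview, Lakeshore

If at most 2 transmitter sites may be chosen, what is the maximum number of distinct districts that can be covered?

Choosing T5, T6 covers {Southbank, Elmwood, Greenfield, Old Town, West End, Market, Riverside, Parkview, Lakeshore} — 9 districts.
No choice of 2 transmitter sites does better; here Harbour, Eastgate are left uncovered.

9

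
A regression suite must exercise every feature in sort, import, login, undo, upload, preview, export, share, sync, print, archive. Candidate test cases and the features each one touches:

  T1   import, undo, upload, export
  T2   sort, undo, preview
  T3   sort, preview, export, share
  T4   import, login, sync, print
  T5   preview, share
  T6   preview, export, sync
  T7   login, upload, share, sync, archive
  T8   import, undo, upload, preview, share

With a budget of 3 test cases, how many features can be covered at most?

10

Choosing T1, T2, T7 covers {sort, import, login, undo, upload, preview, export, share, sync, archive} — 10 features.
No choice of 3 test cases does better; here print is left uncovered.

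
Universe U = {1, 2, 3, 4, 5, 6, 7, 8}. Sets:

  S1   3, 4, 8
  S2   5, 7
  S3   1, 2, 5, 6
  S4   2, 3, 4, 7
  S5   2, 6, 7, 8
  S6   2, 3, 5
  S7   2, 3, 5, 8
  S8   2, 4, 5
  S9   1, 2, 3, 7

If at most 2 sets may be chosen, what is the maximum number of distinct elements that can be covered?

Choosing S1, S3 covers {1, 2, 3, 4, 5, 6, 8} — 7 elements.
No choice of 2 sets does better; here 7 is left uncovered.

7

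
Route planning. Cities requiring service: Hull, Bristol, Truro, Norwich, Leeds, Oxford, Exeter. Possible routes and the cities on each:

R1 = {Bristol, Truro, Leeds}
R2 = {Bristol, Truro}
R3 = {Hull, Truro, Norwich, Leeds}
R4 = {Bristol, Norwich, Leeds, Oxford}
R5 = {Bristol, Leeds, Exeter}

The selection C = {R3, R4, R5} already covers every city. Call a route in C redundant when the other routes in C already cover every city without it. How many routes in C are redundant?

0

Drop R3: Hull, Truro uncovered — not redundant.
Drop R4: Oxford uncovered — not redundant.
Drop R5: Exeter uncovered — not redundant.
None of the routes in C is redundant.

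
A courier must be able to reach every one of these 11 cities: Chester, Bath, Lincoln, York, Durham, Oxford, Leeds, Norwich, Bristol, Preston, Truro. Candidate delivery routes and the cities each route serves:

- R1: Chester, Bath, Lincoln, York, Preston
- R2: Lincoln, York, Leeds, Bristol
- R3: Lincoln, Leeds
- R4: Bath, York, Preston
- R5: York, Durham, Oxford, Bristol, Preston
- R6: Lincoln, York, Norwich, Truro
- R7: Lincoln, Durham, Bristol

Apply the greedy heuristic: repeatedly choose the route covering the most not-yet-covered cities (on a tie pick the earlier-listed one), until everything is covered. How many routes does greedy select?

Pick 1: R1 covers 5 new cities (Chester, Bath, Lincoln, York, Preston).
Pick 2: R5 covers 3 new cities (Durham, Oxford, Bristol).
Pick 3: R6 covers 2 new cities (Norwich, Truro).
Pick 4: R2 covers 1 new cities (Leeds).
Greedy uses 4 routes.

4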